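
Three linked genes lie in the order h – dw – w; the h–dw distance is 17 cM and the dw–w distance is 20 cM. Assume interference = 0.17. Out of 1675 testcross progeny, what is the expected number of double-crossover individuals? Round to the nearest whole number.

Map distances give recombination frequencies of 0.170 and 0.200 for the two intervals.
With interference 0.17 (so coincidence = 0.83), expected double-crossover frequency = 0.170 × 0.200 × 0.83 = 0.02822.
Expected number = 0.02822 × 1675 = 47.27 ≈ 47.

47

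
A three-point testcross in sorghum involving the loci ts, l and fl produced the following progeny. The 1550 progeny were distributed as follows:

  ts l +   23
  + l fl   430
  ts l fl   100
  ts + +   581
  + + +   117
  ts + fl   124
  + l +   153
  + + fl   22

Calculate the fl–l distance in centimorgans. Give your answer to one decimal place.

The two most frequent reciprocal classes, ts + + and + l fl, are the parental types, so the F1 was ts + + / + l fl.
The two rarest classes, ts l + and + + fl, are the double crossovers. Comparing them with the parentals, only the l allele has switched, so l is the middle locus and the order is ts – l – fl.
Crossovers in the l–fl interval produce the single-crossover classes ts + fl and + l + (124 + 153 = 277) plus the double crossovers (45).
RF(l–fl) = (277 + 45) / 1550 = 322/1550 = 0.2077 → 20.8 centimorgans.

20.8 centimorgans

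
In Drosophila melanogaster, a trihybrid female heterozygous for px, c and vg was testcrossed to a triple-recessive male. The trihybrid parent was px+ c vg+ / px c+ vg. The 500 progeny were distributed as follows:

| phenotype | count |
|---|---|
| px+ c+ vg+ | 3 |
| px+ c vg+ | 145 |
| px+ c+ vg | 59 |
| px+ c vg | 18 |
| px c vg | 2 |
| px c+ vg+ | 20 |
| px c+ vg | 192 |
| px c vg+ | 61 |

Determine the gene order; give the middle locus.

The two rarest classes, px+ c+ vg+ and px c vg, are the double crossovers. Comparing them with the parentals, only the c allele has switched, so c is the middle locus and the order is vg – c – px.

c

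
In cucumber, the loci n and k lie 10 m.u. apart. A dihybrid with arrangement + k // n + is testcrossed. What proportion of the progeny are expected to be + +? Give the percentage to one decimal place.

5.0%

A map distance of 10 m.u. corresponds to a recombination frequency of 0.100.
The F1 is + k / n +, so + + is a recombinant gamete class with expected frequency r/2 = 0.100/2 = 0.0500.
That is 0.0500 = 5.0% of the progeny.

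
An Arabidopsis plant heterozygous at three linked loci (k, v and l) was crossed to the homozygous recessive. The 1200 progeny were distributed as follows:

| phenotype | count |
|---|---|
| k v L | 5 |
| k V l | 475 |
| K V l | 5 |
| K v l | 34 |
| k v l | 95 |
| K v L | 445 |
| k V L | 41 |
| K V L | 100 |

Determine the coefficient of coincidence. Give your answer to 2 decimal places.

0.69

The two most frequent reciprocal classes, k V l and K v L, are the parental types, so the F1 was k V l / K v L.
The two rarest classes, K V l and k v L, are the double crossovers. Comparing them with the parentals, only the k allele has switched, so k is the middle locus and the order is l – k – v.
l–k: (75 + 10)/1200 = 0.0708; k–v: (195 + 10)/1200 = 0.1708.
Expected DCO frequency = 0.0708 × 0.1708 ≈ 0.01209; observed = 10/1200 ≈ 0.00833.
Coefficient of coincidence = 0.00833/0.01209 ≈ 0.69.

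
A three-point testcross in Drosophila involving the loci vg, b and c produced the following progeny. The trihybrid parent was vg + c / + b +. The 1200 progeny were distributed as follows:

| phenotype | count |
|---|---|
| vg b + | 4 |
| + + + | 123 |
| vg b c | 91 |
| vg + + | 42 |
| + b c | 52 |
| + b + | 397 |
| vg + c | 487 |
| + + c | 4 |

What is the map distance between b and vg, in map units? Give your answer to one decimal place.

The two rarest classes, + + c and vg b +, are the double crossovers. Comparing them with the parentals, only the vg allele has switched, so vg is the middle locus and the order is c – vg – b.
Crossovers in the vg–b interval produce the single-crossover classes vg b c and + + + (91 + 123 = 214) plus the double crossovers (8).
RF(vg–b) = (214 + 8) / 1200 = 222/1200 = 0.1850 → 18.5 map units.

18.5 map units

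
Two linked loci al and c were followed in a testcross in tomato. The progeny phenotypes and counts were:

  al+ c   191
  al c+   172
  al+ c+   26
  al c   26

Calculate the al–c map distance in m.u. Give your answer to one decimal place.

12.5 m.u.

The two most frequent classes, al+ c (191) and al c+ (172), are the parental types, so the F1 was al+ c / al c+.
The recombinant classes are al+ c+ and al c: 26 + 26 = 52.
Recombination frequency = 52/415 = 0.1253 ≈ 12.5%, i.e. 12.5 m.u.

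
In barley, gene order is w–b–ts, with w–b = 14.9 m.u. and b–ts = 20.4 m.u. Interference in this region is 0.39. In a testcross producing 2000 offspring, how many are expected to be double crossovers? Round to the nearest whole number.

37

Map distances give recombination frequencies of 0.149 and 0.204 for the two intervals.
With interference 0.39 (so coincidence = 0.61), expected double-crossover frequency = 0.149 × 0.204 × 0.61 = 0.01854.
Expected number = 0.01854 × 2000 = 37.08 ≈ 37.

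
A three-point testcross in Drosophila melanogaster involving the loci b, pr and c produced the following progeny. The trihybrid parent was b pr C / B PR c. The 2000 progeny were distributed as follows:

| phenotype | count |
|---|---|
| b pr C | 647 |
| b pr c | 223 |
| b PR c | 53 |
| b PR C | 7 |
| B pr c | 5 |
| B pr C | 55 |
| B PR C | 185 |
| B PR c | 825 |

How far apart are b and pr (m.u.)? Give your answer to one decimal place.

6.0 m.u.

The two rarest classes, b PR C and B pr c, are the double crossovers. Comparing them with the parentals, only the pr allele has switched, so pr is the middle locus and the order is b – pr – c.
Crossovers in the b–pr interval produce the single-crossover classes B pr C and b PR c (55 + 53 = 108) plus the double crossovers (12).
RF(b–pr) = (108 + 12) / 2000 = 120/2000 = 0.0600 → 6.0 m.u.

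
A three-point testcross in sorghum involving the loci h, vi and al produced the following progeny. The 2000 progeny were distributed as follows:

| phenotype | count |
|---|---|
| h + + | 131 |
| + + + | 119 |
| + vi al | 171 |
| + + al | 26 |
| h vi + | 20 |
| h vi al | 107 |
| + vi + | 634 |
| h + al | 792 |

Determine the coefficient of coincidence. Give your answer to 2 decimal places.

0.97

The two most frequent reciprocal classes, + vi + and h + al, are the parental types, so the F1 was + vi + / h + al.
The two rarest classes, h vi + and + + al, are the double crossovers. Comparing them with the parentals, only the h allele has switched, so h is the middle locus and the order is vi – h – al.
vi–h: (226 + 46)/2000 = 0.1360; h–al: (302 + 46)/2000 = 0.1740.
Expected DCO frequency = 0.1360 × 0.1740 ≈ 0.02366; observed = 46/2000 ≈ 0.02300.
Coefficient of coincidence = 0.02300/0.02366 ≈ 0.97.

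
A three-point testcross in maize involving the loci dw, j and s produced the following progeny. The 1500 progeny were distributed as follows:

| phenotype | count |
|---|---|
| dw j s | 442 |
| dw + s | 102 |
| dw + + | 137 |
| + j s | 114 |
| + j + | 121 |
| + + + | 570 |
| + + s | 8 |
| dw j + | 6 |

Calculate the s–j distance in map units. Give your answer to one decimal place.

The two most frequent reciprocal classes, + + + and dw j s, are the parental types, so the F1 was + + + / dw j s.
The two rarest classes, + + s and dw j +, are the double crossovers. Comparing them with the parentals, only the s allele has switched, so s is the middle locus and the order is j – s – dw.
Crossovers in the j–s interval produce the single-crossover classes + j + and dw + s (121 + 102 = 223) plus the double crossovers (14).
RF(j–s) = (223 + 14) / 1500 = 237/1500 = 0.1580 → 15.8 map units.

15.8 map units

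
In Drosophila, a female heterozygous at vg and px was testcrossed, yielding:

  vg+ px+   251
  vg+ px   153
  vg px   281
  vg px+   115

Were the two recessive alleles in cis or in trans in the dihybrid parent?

cis

The two most frequent classes are vg+ px+ (251) and vg px (281); these are the parental (non-recombinant) types.
So the F1 carried vg+ px+ on one chromosome and vg px on the other — the recessive alleles are on the same chromosome (cis / coupling).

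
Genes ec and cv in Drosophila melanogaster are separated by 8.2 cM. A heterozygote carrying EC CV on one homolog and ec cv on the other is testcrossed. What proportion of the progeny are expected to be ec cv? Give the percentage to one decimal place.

45.9%

A map distance of 8.2 cM corresponds to a recombination frequency of 0.082.
The F1 is EC CV / ec cv, so ec cv is a parental gamete class with expected frequency (1 − r)/2 = 0.918/2 = 0.4590.
That is 0.4590 = 45.9% of the progeny.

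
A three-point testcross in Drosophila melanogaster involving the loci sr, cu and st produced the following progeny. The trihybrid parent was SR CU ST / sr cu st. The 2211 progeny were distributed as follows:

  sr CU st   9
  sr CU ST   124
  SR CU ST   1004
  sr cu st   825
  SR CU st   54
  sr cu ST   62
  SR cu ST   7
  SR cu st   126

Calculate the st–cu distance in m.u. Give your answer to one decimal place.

The two rarest classes, SR cu ST and sr CU st, are the double crossovers. Comparing them with the parentals, only the cu allele has switched, so cu is the middle locus and the order is sr – cu – st.
Crossovers in the cu–st interval produce the single-crossover classes SR CU st and sr cu ST (54 + 62 = 116) plus the double crossovers (16).
RF(cu–st) = (116 + 16) / 2211 = 132/2211 = 0.0597 → 6.0 m.u.

6.0 m.u.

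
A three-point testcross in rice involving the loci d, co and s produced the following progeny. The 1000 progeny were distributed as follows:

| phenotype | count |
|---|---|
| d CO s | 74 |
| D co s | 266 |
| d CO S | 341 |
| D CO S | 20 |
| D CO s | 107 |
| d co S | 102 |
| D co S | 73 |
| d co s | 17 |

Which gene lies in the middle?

The two most frequent reciprocal classes, d CO S and D co s, are the parental types, so the F1 was d CO S / D co s.
The two rarest classes, D CO S and d co s, are the double crossovers. Comparing them with the parentals, only the d allele has switched, so d is the middle locus and the order is co – d – s.

d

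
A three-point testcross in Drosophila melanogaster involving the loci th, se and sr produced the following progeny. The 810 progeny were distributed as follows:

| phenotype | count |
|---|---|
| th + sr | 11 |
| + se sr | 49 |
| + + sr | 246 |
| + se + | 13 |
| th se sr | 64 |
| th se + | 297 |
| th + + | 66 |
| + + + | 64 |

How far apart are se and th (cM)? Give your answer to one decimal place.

17.2 cM

The two most frequent reciprocal classes, + + sr and th se +, are the parental types, so the F1 was + + sr / th se +.
The two rarest classes, th + sr and + se +, are the double crossovers. Comparing them with the parentals, only the th allele has switched, so th is the middle locus and the order is se – th – sr.
Crossovers in the se–th interval produce the single-crossover classes + se sr and th + + (49 + 66 = 115) plus the double crossovers (24).
RF(se–th) = (115 + 24) / 810 = 139/810 = 0.1716 → 17.2 cM.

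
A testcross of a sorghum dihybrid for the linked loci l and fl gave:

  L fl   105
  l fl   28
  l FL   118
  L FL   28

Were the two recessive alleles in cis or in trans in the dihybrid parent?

trans

The two most frequent classes are L fl (105) and l FL (118); these are the parental (non-recombinant) types.
So the F1 carried L fl on one chromosome and l FL on the other — the recessive alleles are on opposite chromosomes (trans / repulsion).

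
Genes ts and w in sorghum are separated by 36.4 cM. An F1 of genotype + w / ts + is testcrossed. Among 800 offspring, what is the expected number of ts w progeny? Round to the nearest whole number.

146

A map distance of 36.4 cM corresponds to a recombination frequency of 0.364.
The F1 is + w / ts +, so ts w is a recombinant gamete class with expected frequency r/2 = 0.364/2 = 0.1820.
Expected number = 0.1820 × 800 = 145.60 ≈ 146.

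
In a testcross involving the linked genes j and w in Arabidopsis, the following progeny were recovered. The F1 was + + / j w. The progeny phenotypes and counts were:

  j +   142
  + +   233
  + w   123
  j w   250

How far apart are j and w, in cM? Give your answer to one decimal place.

The recombinant classes are + w and j +: 123 + 142 = 265.
Recombination frequency = 265/748 = 0.3543 ≈ 35.4%, i.e. 35.4 cM.

35.4 cM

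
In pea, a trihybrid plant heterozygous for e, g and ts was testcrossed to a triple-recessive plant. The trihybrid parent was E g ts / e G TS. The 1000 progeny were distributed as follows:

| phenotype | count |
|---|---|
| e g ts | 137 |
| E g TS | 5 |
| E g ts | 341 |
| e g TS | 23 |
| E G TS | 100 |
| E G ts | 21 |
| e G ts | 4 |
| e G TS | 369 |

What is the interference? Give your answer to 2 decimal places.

0.31

The two rarest classes, E g TS and e G ts, are the double crossovers. Comparing them with the parentals, only the ts allele has switched, so ts is the middle locus and the order is g – ts – e.
g–ts: (44 + 9)/1000 = 0.0530; ts–e: (237 + 9)/1000 = 0.2460.
Expected DCO frequency = 0.0530 × 0.2460 ≈ 0.01304; observed = 9/1000 ≈ 0.00900.
Coefficient of coincidence = 0.00900/0.01304 ≈ 0.69; interference = 1 − 0.69 = 0.31.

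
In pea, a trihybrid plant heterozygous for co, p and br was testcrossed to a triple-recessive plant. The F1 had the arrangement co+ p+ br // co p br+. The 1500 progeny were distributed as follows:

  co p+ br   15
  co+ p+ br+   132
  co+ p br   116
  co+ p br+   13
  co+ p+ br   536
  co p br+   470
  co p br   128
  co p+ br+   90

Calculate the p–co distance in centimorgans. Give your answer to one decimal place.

The two rarest classes, co p+ br and co+ p br+, are the double crossovers. Comparing them with the parentals, only the co allele has switched, so co is the middle locus and the order is p – co – br.
Crossovers in the p–co interval produce the single-crossover classes co+ p br and co p+ br+ (116 + 90 = 206) plus the double crossovers (28).
RF(p–co) = (206 + 28) / 1500 = 234/1500 = 0.1560 → 15.6 centimorgans.

15.6 centimorgans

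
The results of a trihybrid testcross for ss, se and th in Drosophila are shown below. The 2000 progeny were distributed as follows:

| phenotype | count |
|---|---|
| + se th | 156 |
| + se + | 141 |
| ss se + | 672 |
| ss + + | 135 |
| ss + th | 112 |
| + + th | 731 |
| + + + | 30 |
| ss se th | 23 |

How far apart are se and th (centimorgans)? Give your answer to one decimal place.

17.2 centimorgans

The two most frequent reciprocal classes, ss se + and + + th, are the parental types, so the F1 was ss se + / + + th.
The two rarest classes, ss se th and + + +, are the double crossovers. Comparing them with the parentals, only the th allele has switched, so th is the middle locus and the order is se – th – ss.
Crossovers in the se–th interval produce the single-crossover classes ss + + and + se th (135 + 156 = 291) plus the double crossovers (53).
RF(se–th) = (291 + 53) / 2000 = 344/2000 = 0.1720 → 17.2 centimorgans.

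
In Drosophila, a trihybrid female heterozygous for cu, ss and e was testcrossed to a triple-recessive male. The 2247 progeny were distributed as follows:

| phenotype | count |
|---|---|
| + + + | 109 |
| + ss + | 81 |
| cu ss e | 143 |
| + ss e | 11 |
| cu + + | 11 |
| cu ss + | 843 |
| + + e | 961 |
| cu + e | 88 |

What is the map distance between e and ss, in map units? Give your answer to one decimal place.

12.2 map units

The two most frequent reciprocal classes, cu ss + and + + e, are the parental types, so the F1 was cu ss + / + + e.
The two rarest classes, cu + + and + ss e, are the double crossovers. Comparing them with the parentals, only the ss allele has switched, so ss is the middle locus and the order is e – ss – cu.
Crossovers in the e–ss interval produce the single-crossover classes cu ss e and + + + (143 + 109 = 252) plus the double crossovers (22).
RF(e–ss) = (252 + 22) / 2247 = 274/2247 = 0.1219 → 12.2 map units.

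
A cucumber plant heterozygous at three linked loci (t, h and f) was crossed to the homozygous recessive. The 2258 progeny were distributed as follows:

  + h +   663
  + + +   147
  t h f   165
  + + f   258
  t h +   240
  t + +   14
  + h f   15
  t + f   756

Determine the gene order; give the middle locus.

The two most frequent reciprocal classes, t + f and + h +, are the parental types, so the F1 was t + f / + h +.
The two rarest classes, t + + and + h f, are the double crossovers. Comparing them with the parentals, only the f allele has switched, so f is the middle locus and the order is t – f – h.

f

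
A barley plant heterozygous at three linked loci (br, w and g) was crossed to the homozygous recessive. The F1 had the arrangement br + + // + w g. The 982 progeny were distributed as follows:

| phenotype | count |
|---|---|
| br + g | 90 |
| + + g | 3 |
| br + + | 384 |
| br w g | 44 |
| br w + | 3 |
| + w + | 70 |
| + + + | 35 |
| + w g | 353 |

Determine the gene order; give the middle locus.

w

The two rarest classes, br w + and + + g, are the double crossovers. Comparing them with the parentals, only the w allele has switched, so w is the middle locus and the order is br – w – g.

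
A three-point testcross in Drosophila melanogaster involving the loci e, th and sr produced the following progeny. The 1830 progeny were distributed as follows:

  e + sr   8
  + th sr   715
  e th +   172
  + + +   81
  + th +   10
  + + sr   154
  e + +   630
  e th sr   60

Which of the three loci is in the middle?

sr

The two most frequent reciprocal classes, e + + and + th sr, are the parental types, so the F1 was e + + / + th sr.
The two rarest classes, e + sr and + th +, are the double crossovers. Comparing them with the parentals, only the sr allele has switched, so sr is the middle locus and the order is e – sr – th.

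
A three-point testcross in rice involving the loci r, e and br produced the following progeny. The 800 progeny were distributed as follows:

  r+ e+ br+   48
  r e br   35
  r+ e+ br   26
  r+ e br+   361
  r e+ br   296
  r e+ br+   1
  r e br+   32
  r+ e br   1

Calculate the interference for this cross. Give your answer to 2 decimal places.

0.69

The two most frequent reciprocal classes, r e+ br and r+ e br+, are the parental types, so the F1 was r e+ br / r+ e br+.
The two rarest classes, r e+ br+ and r+ e br, are the double crossovers. Comparing them with the parentals, only the br allele has switched, so br is the middle locus and the order is e – br – r.
e–br: (83 + 2)/800 = 0.1062; br–r: (58 + 2)/800 = 0.0750.
Expected DCO frequency = 0.1062 × 0.0750 ≈ 0.00796; observed = 2/800 ≈ 0.00250.
Coefficient of coincidence = 0.00250/0.00796 ≈ 0.31; interference = 1 − 0.31 = 0.69.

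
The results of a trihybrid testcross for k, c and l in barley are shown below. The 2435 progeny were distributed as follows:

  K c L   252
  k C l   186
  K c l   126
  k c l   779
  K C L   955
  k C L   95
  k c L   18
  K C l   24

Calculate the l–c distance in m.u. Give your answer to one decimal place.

The two most frequent reciprocal classes, K C L and k c l, are the parental types, so the F1 was K C L / k c l.
The two rarest classes, K C l and k c L, are the double crossovers. Comparing them with the parentals, only the l allele has switched, so l is the middle locus and the order is k – l – c.
Crossovers in the l–c interval produce the single-crossover classes K c L and k C l (252 + 186 = 438) plus the double crossovers (42).
RF(l–c) = (438 + 42) / 2435 = 480/2435 = 0.1971 → 19.7 m.u.

19.7 m.u.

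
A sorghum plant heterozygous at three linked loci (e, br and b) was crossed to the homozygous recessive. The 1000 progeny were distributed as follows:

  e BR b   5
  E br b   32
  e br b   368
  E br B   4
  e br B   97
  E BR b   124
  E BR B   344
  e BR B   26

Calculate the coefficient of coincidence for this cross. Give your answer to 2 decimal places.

The two most frequent reciprocal classes, e br b and E BR B, are the parental types, so the F1 was e br b / E BR B.
The two rarest classes, e BR b and E br B, are the double crossovers. Comparing them with the parentals, only the br allele has switched, so br is the middle locus and the order is b – br – e.
b–br: (221 + 9)/1000 = 0.2300; br–e: (58 + 9)/1000 = 0.0670.
Expected DCO frequency = 0.2300 × 0.0670 ≈ 0.01541; observed = 9/1000 ≈ 0.00900.
Coefficient of coincidence = 0.00900/0.01541 ≈ 0.58.

0.58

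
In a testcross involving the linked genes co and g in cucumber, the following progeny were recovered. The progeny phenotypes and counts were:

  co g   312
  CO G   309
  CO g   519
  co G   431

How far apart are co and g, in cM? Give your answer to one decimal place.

The two most frequent classes, CO g (519) and co G (431), are the parental types, so the F1 was CO g / co G.
The recombinant classes are CO G and co g: 309 + 312 = 621.
Recombination frequency = 621/1571 = 0.3953 ≈ 39.5%, i.e. 39.5 cM.

39.5 cM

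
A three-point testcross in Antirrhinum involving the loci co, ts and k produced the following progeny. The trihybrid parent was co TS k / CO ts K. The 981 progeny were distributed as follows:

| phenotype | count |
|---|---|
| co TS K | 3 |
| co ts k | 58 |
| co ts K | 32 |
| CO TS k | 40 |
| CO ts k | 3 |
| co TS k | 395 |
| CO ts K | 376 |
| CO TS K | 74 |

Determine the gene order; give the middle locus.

k

The two rarest classes, co TS K and CO ts k, are the double crossovers. Comparing them with the parentals, only the k allele has switched, so k is the middle locus and the order is ts – k – co.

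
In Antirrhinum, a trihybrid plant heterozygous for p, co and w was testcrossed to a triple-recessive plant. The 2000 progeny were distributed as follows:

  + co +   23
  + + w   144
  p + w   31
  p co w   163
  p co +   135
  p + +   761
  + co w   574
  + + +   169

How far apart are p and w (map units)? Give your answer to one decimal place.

19.3 map units

The two most frequent reciprocal classes, + co w and p + +, are the parental types, so the F1 was + co w / p + +.
The two rarest classes, + co + and p + w, are the double crossovers. Comparing them with the parentals, only the w allele has switched, so w is the middle locus and the order is p – w – co.
Crossovers in the p–w interval produce the single-crossover classes p co w and + + + (163 + 169 = 332) plus the double crossovers (54).
RF(p–w) = (332 + 54) / 2000 = 386/2000 = 0.1930 → 19.3 map units.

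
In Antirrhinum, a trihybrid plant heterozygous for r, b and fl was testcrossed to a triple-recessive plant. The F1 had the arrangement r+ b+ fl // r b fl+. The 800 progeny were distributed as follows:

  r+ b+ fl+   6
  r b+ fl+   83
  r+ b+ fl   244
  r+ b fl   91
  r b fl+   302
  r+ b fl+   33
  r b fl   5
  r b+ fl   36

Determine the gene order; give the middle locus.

The two rarest classes, r+ b+ fl+ and r b fl, are the double crossovers. Comparing them with the parentals, only the fl allele has switched, so fl is the middle locus and the order is b – fl – r.

fl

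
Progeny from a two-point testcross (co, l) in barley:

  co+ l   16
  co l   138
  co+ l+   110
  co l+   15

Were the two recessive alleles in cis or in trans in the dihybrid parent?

The two most frequent classes are co+ l+ (110) and co l (138); these are the parental (non-recombinant) types.
So the F1 carried co+ l+ on one chromosome and co l on the other — the recessive alleles are on the same chromosome (cis / coupling).

cis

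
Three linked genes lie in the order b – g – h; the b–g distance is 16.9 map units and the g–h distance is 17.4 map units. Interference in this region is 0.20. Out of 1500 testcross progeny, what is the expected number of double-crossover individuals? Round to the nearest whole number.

35

Map distances give recombination frequencies of 0.169 and 0.174 for the two intervals.
With interference 0.20 (so coincidence = 0.80), expected double-crossover frequency = 0.169 × 0.174 × 0.80 = 0.02352.
Expected number = 0.02352 × 1500 = 35.29 ≈ 35.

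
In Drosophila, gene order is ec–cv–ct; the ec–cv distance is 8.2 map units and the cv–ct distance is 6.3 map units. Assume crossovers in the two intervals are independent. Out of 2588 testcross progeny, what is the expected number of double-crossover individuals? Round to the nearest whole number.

Map distances give recombination frequencies of 0.082 and 0.063 for the two intervals.
With no interference, expected double-crossover frequency = 0.082 × 0.063 = 0.00517.
Expected number = 0.00517 × 2588 = 13.37 ≈ 13.

13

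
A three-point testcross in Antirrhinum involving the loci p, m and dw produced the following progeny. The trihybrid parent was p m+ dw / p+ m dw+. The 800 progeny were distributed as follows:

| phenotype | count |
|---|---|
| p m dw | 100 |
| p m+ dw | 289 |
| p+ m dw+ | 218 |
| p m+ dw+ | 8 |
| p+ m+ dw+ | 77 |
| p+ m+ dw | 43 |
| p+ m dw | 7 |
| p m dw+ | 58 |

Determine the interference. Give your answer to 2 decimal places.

0.46

The two rarest classes, p m+ dw+ and p+ m dw, are the double crossovers. Comparing them with the parentals, only the dw allele has switched, so dw is the middle locus and the order is m – dw – p.
m–dw: (177 + 15)/800 = 0.2400; dw–p: (101 + 15)/800 = 0.1450.
Expected DCO frequency = 0.2400 × 0.1450 ≈ 0.03480; observed = 15/800 ≈ 0.01875.
Coefficient of coincidence = 0.01875/0.03480 ≈ 0.54; interference = 1 − 0.54 = 0.46.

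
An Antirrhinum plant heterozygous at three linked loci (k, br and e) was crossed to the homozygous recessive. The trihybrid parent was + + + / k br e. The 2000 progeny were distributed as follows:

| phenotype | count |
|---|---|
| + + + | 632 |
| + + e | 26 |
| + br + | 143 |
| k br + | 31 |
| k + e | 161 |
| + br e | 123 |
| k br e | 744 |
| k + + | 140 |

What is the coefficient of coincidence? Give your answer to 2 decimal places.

The two rarest classes, + + e and k br +, are the double crossovers. Comparing them with the parentals, only the e allele has switched, so e is the middle locus and the order is br – e – k.
br–e: (304 + 57)/2000 = 0.1805; e–k: (263 + 57)/2000 = 0.1600.
Expected DCO frequency = 0.1805 × 0.1600 ≈ 0.02888; observed = 57/2000 ≈ 0.02850.
Coefficient of coincidence = 0.02850/0.02888 ≈ 0.99.

0.99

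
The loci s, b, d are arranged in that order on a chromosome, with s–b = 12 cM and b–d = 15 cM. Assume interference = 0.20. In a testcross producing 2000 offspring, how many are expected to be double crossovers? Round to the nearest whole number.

Map distances give recombination frequencies of 0.120 and 0.150 for the two intervals.
With interference 0.20 (so coincidence = 0.80), expected double-crossover frequency = 0.120 × 0.150 × 0.80 = 0.01440.
Expected number = 0.01440 × 2000 = 28.80 ≈ 29.

29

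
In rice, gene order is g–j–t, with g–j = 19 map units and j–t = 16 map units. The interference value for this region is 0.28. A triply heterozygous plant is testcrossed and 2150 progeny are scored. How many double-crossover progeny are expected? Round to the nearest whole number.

Map distances give recombination frequencies of 0.190 and 0.160 for the two intervals.
With interference 0.28 (so coincidence = 0.72), expected double-crossover frequency = 0.190 × 0.160 × 0.72 = 0.02189.
Expected number = 0.02189 × 2150 = 47.06 ≈ 47.

47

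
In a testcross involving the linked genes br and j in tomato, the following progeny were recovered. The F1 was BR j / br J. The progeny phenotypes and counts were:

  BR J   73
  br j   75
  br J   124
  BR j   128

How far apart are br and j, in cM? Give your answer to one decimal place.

The recombinant classes are BR J and br j: 73 + 75 = 148.
Recombination frequency = 148/400 = 0.3700 ≈ 37.0%, i.e. 37.0 cM.

37.0 cM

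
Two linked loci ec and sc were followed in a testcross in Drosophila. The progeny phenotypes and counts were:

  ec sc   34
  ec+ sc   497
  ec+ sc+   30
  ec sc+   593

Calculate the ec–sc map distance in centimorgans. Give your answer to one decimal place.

The two most frequent classes, ec+ sc (497) and ec sc+ (593), are the parental types, so the F1 was ec+ sc / ec sc+.
The recombinant classes are ec+ sc+ and ec sc: 30 + 34 = 64.
Recombination frequency = 64/1154 = 0.0555 ≈ 5.5%, i.e. 5.5 centimorgans.

5.5 centimorgans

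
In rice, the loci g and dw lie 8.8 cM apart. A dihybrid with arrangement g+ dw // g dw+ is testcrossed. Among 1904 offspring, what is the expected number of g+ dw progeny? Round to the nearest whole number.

A map distance of 8.8 cM corresponds to a recombination frequency of 0.088.
The F1 is g+ dw / g dw+, so g+ dw is a parental gamete class with expected frequency (1 − r)/2 = 0.912/2 = 0.4560.
Expected number = 0.4560 × 1904 = 868.22 ≈ 868.

868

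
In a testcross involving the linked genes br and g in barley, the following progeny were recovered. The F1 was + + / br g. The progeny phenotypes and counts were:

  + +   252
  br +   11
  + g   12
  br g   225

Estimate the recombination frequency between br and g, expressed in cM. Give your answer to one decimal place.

4.6 cM

The recombinant classes are + g and br +: 12 + 11 = 23.
Recombination frequency = 23/500 = 0.0460 ≈ 4.6%, i.e. 4.6 cM.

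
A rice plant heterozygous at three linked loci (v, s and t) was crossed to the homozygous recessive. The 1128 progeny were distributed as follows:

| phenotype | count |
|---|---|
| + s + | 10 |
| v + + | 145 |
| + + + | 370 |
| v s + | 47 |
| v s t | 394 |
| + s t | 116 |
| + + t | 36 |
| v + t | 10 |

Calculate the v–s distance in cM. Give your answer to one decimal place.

The two most frequent reciprocal classes, v s t and + + +, are the parental types, so the F1 was v s t / + + +.
The two rarest classes, v + t and + s +, are the double crossovers. Comparing them with the parentals, only the s allele has switched, so s is the middle locus and the order is t – s – v.
Crossovers in the s–v interval produce the single-crossover classes + s t and v + + (116 + 145 = 261) plus the double crossovers (20).
RF(s–v) = (261 + 20) / 1128 = 281/1128 = 0.2491 → 24.9 cM.

24.9 cM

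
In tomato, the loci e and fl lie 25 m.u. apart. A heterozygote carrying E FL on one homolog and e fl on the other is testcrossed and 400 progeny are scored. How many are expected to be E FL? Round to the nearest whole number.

A map distance of 25 m.u. corresponds to a recombination frequency of 0.250.
The F1 is E FL / e fl, so E FL is a parental gamete class with expected frequency (1 − r)/2 = 0.750/2 = 0.3750.
Expected number = 0.3750 × 400 = 150.00 ≈ 150.

150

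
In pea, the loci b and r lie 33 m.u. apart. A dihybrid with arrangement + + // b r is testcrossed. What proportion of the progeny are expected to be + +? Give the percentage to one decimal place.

A map distance of 33 m.u. corresponds to a recombination frequency of 0.330.
The F1 is + + / b r, so + + is a parental gamete class with expected frequency (1 − r)/2 = 0.670/2 = 0.3350.
That is 0.3350 = 33.5% of the progeny.

33.5%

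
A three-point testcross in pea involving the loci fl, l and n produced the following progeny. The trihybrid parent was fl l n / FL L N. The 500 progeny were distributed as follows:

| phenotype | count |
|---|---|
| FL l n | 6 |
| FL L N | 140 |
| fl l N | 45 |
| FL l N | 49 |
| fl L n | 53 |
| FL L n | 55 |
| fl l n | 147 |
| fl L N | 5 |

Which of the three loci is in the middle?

fl

The two rarest classes, FL l n and fl L N, are the double crossovers. Comparing them with the parentals, only the fl allele has switched, so fl is the middle locus and the order is l – fl – n.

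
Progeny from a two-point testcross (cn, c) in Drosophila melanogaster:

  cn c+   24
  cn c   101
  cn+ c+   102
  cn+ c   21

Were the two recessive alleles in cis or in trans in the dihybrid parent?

The two most frequent classes are cn+ c+ (102) and cn c (101); these are the parental (non-recombinant) types.
So the F1 carried cn+ c+ on one chromosome and cn c on the other — the recessive alleles are on the same chromosome (cis / coupling).

cis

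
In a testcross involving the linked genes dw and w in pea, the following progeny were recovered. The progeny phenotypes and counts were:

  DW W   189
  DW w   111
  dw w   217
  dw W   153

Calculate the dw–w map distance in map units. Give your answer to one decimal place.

The two most frequent classes, DW W (189) and dw w (217), are the parental types, so the F1 was DW W / dw w.
The recombinant classes are DW w and dw W: 111 + 153 = 264.
Recombination frequency = 264/670 = 0.3940 ≈ 39.4%, i.e. 39.4 map units.

39.4 map units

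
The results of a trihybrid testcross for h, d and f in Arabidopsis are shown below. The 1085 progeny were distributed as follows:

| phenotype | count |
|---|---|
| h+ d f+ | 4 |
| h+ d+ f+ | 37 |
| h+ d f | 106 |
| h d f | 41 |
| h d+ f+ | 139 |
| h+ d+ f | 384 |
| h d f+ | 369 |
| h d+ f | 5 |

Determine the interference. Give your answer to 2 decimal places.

The two most frequent reciprocal classes, h+ d+ f and h d f+, are the parental types, so the F1 was h+ d+ f / h d f+.
The two rarest classes, h d+ f and h+ d f+, are the double crossovers. Comparing them with the parentals, only the h allele has switched, so h is the middle locus and the order is f – h – d.
f–h: (78 + 9)/1085 = 0.0802; h–d: (245 + 9)/1085 = 0.2341.
Expected DCO frequency = 0.0802 × 0.2341 ≈ 0.01877; observed = 9/1085 ≈ 0.00829.
Coefficient of coincidence = 0.00829/0.01877 ≈ 0.44; interference = 1 − 0.44 = 0.56.

0.56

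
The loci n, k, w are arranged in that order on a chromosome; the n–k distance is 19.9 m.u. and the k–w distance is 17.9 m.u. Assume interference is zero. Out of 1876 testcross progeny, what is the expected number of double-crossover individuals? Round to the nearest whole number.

67

Map distances give recombination frequencies of 0.199 and 0.179 for the two intervals.
With no interference, expected double-crossover frequency = 0.199 × 0.179 = 0.03562.
Expected number = 0.03562 × 1876 = 66.82 ≈ 67.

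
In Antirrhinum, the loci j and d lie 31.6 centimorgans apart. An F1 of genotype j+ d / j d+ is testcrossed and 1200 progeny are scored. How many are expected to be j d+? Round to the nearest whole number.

A map distance of 31.6 centimorgans corresponds to a recombination frequency of 0.316.
The F1 is j+ d / j d+, so j d+ is a parental gamete class with expected frequency (1 − r)/2 = 0.684/2 = 0.3420.
Expected number = 0.3420 × 1200 = 410.40 ≈ 410.

410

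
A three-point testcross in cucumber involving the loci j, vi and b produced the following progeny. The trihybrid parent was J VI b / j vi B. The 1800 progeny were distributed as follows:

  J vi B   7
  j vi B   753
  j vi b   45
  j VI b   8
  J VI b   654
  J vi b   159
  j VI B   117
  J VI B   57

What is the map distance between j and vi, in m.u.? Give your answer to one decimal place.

16.2 m.u.

The two rarest classes, j VI b and J vi B, are the double crossovers. Comparing them with the parentals, only the j allele has switched, so j is the middle locus and the order is b – j – vi.
Crossovers in the j–vi interval produce the single-crossover classes J vi b and j VI B (159 + 117 = 276) plus the double crossovers (15).
RF(j–vi) = (276 + 15) / 1800 = 291/1800 = 0.1617 → 16.2 m.u.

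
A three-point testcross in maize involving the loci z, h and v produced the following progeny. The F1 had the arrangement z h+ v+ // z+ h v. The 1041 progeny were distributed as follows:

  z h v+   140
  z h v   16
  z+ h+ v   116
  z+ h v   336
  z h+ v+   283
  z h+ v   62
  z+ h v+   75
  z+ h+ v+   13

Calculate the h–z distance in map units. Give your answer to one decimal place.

The two rarest classes, z+ h+ v+ and z h v, are the double crossovers. Comparing them with the parentals, only the z allele has switched, so z is the middle locus and the order is h – z – v.
Crossovers in the h–z interval produce the single-crossover classes z h v+ and z+ h+ v (140 + 116 = 256) plus the double crossovers (29).
RF(h–z) = (256 + 29) / 1041 = 285/1041 = 0.2738 → 27.4 map units.

27.4 map units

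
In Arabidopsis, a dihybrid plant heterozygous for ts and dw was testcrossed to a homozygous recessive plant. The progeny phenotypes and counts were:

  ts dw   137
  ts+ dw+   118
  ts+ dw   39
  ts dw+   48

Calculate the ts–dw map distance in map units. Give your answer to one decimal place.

25.4 map units

The two most frequent classes, ts+ dw+ (118) and ts dw (137), are the parental types, so the F1 was ts+ dw+ / ts dw.
The recombinant classes are ts+ dw and ts dw+: 39 + 48 = 87.
Recombination frequency = 87/342 = 0.2544 ≈ 25.4%, i.e. 25.4 map units.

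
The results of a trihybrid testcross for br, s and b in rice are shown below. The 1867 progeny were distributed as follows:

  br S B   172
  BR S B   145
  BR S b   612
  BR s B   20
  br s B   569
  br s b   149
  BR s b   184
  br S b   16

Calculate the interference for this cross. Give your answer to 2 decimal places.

0.48

The two most frequent reciprocal classes, br s B and BR S b, are the parental types, so the F1 was br s B / BR S b.
The two rarest classes, BR s B and br S b, are the double crossovers. Comparing them with the parentals, only the br allele has switched, so br is the middle locus and the order is b – br – s.
b–br: (294 + 36)/1867 = 0.1768; br–s: (356 + 36)/1867 = 0.2100.
Expected DCO frequency = 0.1768 × 0.2100 ≈ 0.03713; observed = 36/1867 ≈ 0.01928.
Coefficient of coincidence = 0.01928/0.03713 ≈ 0.52; interference = 1 − 0.52 = 0.48.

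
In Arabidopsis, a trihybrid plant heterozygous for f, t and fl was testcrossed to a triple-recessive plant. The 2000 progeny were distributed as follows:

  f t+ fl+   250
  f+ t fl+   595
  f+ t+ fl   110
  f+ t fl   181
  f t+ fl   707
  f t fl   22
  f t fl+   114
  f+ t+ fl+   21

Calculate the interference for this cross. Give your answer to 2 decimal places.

0.32

The two most frequent reciprocal classes, f t+ fl and f+ t fl+, are the parental types, so the F1 was f t+ fl / f+ t fl+.
The two rarest classes, f t fl and f+ t+ fl+, are the double crossovers. Comparing them with the parentals, only the t allele has switched, so t is the middle locus and the order is fl – t – f.
fl–t: (431 + 43)/2000 = 0.2370; t–f: (224 + 43)/2000 = 0.1335.
Expected DCO frequency = 0.2370 × 0.1335 ≈ 0.03164; observed = 43/2000 ≈ 0.02150.
Coefficient of coincidence = 0.02150/0.03164 ≈ 0.68; interference = 1 − 0.68 = 0.32.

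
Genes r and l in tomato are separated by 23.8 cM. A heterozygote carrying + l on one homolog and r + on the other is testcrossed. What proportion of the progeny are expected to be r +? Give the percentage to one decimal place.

A map distance of 23.8 cM corresponds to a recombination frequency of 0.238.
The F1 is + l / r +, so r + is a parental gamete class with expected frequency (1 − r)/2 = 0.762/2 = 0.3810.
That is 0.3810 = 38.1% of the progeny.

38.1%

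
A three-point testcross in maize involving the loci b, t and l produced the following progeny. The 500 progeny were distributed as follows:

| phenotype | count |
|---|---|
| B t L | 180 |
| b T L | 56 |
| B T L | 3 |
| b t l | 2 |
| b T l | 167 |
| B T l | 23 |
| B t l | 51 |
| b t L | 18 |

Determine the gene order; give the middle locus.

t

The two most frequent reciprocal classes, B t L and b T l, are the parental types, so the F1 was B t L / b T l.
The two rarest classes, B T L and b t l, are the double crossovers. Comparing them with the parentals, only the t allele has switched, so t is the middle locus and the order is l – t – b.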